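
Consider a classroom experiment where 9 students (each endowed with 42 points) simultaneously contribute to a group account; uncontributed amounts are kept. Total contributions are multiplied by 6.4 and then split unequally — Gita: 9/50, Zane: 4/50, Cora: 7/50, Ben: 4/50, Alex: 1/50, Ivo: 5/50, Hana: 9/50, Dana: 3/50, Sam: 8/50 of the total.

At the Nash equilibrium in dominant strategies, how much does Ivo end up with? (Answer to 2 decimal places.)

For player j, contributing a unit is worthwhile iff 6.4 × (j's share) ≥ 1, i.e. iff j's share is at least 0.1563.
The shares above 0.1563 belong to Gita, Hana and Sam, contributing 42 each; the remaining 6 contribute 0. Total contributed: 126.
Ivo keeps 42 and receives 6.4 × 126 × 5/50 = 80.64 from the group account, for a payoff of 122.64.

122.64 points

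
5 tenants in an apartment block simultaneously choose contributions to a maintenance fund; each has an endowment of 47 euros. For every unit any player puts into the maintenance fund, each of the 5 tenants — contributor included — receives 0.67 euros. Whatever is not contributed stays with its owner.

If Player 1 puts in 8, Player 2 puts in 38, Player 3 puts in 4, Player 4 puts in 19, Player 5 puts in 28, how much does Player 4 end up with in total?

Total contributed: 8 + 38 + 4 + 19 + 28 = 97.
Each receives 0.67 × 97 = 64.99 from the maintenance fund.
Player 4 keeps 47 − 19 = 28, so Player 4's payoff is 28 + 64.99 = 92.99.

92.99 euros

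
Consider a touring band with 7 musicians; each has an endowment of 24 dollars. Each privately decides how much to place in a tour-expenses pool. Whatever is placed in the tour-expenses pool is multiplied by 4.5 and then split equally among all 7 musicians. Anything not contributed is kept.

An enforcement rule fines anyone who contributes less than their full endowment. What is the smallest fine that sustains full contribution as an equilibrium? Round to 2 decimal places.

Given the others contribute fully, the best deviation is to contribute 0 (any partial contribution still incurs the fine and gives up units whose private return 0.6429 is below 1).
Deviating from 24 to 0 saves 24 dollars but forfeits the deviator's share of the drop in the tour-expenses pool: 4.5/7 × 24 = 15.43.
So the deviation gain is 24 − 15.43 = 8.57, and the fine must be at least 8.57 dollars to wipe it out.

8.57 dollars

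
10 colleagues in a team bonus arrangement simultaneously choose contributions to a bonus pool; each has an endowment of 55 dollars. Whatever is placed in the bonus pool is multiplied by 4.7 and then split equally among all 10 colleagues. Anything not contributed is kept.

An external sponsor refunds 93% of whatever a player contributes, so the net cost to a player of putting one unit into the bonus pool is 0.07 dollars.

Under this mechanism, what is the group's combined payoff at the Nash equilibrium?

3096.50 dollars

The effective private return per unit is now (4.7/10) / 0.07 = 6.7143 > 1, so every player's dominant strategy flips to full contribution.
At the Nash equilibrium everyone contributes 55. Group total payoff = 10 × (55 × 0.93 + 4.7 × 55) = 3096.50.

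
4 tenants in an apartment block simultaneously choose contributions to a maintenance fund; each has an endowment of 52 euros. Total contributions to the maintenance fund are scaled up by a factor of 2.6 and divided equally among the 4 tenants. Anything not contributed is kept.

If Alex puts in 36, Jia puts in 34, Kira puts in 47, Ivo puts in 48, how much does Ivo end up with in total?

111.25 euros

Total contributed: 36 + 34 + 47 + 48 = 165.
Each receives 2.6 × 165 / 4 = 107.25 from the maintenance fund.
Ivo keeps 52 − 48 = 4, so Ivo's payoff is 4 + 107.25 = 111.25.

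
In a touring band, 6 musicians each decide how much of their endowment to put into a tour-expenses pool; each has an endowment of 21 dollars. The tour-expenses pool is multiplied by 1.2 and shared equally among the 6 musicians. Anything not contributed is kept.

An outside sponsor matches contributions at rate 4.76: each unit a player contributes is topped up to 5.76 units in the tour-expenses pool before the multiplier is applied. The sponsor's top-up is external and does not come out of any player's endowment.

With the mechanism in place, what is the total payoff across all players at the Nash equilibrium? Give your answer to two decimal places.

870.91 dollars

The effective private return per unit is now 1.2 × 5.76 / 6 = 1.1520 > 1, so every player's dominant strategy flips to full contribution.
So the Nash equilibrium is full contribution by all 6; the group earns 1.2 × 5.76 × 126 = 870.91.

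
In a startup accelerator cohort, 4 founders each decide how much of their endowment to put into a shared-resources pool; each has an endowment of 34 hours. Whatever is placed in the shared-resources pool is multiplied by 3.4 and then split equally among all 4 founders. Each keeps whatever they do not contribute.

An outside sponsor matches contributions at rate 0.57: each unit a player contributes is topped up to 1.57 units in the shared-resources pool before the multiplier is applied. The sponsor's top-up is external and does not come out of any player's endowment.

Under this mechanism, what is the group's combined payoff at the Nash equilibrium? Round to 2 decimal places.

725.97 hours

The effective private return per unit is now 3.4 × 1.57 / 4 = 1.3345 > 1, so every player's dominant strategy flips to full contribution.
At the Nash equilibrium everyone contributes 34. Group total payoff = 3.4 × 1.57 × 136 = 725.97.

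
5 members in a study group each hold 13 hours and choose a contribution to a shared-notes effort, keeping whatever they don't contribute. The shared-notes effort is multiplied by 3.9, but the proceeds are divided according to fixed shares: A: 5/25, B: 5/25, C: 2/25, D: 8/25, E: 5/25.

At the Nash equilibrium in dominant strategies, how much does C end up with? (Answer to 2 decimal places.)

17.06 hours

A player with share s gets back 3.9·s per unit contributed, so full contribution is dominant for anyone with s > 1/3.9 = 0.2564 and zero contribution is dominant for anyone below.
Only D (8/25) clears that bar, contributing 13; the remaining 4 contribute 0. Total contributed: 13.
C keeps 13 and receives 3.9 × 13 × 2/25 = 4.06 from the shared-notes effort, for a payoff of 17.06.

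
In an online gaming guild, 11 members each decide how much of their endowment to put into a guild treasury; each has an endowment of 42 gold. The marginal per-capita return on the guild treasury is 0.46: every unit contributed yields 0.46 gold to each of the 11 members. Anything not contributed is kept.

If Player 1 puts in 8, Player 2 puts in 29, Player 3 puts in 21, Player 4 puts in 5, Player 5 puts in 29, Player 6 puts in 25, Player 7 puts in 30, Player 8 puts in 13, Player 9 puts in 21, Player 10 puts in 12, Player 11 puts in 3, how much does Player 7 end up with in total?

102.16 gold

Total contributed: 8 + 29 + 21 + 5 + 29 + 25 + 30 + 13 + 21 + 12 + 3 = 196.
Each receives 0.46 × 196 = 90.16 from the guild treasury.
Player 7 keeps 42 − 30 = 12, so Player 7's payoff is 12 + 90.16 = 102.16.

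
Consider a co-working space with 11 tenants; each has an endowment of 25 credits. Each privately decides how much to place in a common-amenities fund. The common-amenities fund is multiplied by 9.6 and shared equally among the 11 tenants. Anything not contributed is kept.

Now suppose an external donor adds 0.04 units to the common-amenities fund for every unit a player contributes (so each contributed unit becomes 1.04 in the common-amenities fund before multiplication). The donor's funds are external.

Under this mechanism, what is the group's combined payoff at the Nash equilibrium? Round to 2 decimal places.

The effective private return is 9.6 × 1.04 / 11 = 0.9076, which is still under 1, so the mechanism doesn't change anyone's dominant strategy: zero contribution.
At the Nash equilibrium no one contributes; group total payoff = 11 × 25 = 275.

275.00 credits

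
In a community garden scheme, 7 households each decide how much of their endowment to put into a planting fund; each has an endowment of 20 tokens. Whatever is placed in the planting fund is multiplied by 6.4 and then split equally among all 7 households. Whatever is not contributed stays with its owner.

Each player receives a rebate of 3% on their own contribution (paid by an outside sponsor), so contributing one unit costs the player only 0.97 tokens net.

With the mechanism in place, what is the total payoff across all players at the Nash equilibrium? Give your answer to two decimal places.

140.00 tokens

Even with the mechanism, each unit contributed returns only (6.4/7) / 0.97 = 0.9426 per unit of net cost, so contributing nothing is still dominant.
Everyone keeps their endowment and the group total is 7 × 20 = 140.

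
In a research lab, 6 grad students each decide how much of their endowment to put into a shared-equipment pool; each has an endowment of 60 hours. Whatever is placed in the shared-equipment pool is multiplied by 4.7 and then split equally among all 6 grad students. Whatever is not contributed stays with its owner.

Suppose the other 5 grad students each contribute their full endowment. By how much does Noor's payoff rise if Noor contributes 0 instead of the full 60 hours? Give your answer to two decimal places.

Switching from a contribution of 60 to 0 lets Noor keep an extra 60 hours, but lowers the shared-equipment pool by 60, which costs Noor their own share of that drop: 4.7/6 × 60 = 47.00.
Net gain = 60 − 47.00 = 13.00. The private return per contributed unit (0.7833) is below 1, so free-riding is indeed the best response regardless of what the others do.

13.00 hours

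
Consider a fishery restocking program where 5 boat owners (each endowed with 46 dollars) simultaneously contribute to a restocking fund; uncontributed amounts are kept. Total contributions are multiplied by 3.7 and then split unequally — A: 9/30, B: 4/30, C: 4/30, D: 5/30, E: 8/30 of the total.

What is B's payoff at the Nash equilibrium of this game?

68.69 dollars

Player j's private return per contributed unit is 3.7 × (j's share). Contributing is weakly dominant for j when that share is at least 1/3.7 = 0.2703, and contributing 0 is dominant otherwise.
The only share above 0.2703 is A's 9/30, contributing 46; the remaining 4 contribute 0. Total contributed: 46.
B keeps 46 and receives 3.7 × 46 × 4/30 = 22.69 from the restocking fund, for a payoff of 68.69.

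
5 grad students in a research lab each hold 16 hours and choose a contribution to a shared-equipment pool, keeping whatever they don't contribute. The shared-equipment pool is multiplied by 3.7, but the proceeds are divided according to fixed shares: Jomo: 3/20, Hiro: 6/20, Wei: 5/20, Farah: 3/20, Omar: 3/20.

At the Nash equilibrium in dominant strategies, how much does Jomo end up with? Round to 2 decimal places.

24.88 hours

A player with share s gets back 3.7·s per unit contributed, so full contribution is dominant for anyone with s > 1/3.7 = 0.2703 and zero contribution is dominant for anyone below.
The only share above 0.2703 is Hiro's 6/20, contributing 16; the remaining 4 contribute 0. Total contributed: 16.
Jomo keeps 16 and receives 3.7 × 16 × 3/20 = 8.88 from the shared-equipment pool, for a payoff of 24.88.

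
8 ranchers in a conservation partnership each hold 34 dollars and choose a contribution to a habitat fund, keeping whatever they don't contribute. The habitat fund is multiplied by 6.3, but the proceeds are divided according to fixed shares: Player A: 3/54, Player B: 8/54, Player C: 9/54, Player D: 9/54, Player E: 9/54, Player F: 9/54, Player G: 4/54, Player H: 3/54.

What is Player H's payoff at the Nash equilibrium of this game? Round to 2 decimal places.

81.60 dollars

For player j, contributing a unit is worthwhile iff 6.3 × (j's share) ≥ 1, i.e. iff j's share is at least 0.1587.
Player C, Player D, Player E and Player F are above the threshold, contributing 34 each; the remaining 4 contribute 0. Total contributed: 136.
Player H keeps 34 and receives 6.3 × 136 × 3/54 = 47.60 from the habitat fund, for a payoff of 81.60.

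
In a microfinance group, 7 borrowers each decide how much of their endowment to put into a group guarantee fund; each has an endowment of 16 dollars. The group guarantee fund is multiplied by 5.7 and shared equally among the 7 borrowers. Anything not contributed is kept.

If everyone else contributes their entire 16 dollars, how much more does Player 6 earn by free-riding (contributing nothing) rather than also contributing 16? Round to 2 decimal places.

2.97 dollars

Switching from a contribution of 16 to 0 lets Player 6 keep an extra 16 dollars, but lowers the group guarantee fund by 16, which costs Player 6 their own share of that drop: 5.7/7 × 16 = 13.03.
Net gain = 16 − 13.03 = 2.97. The private return per contributed unit (0.8143) is below 1, so free-riding is indeed the best response regardless of what the others do.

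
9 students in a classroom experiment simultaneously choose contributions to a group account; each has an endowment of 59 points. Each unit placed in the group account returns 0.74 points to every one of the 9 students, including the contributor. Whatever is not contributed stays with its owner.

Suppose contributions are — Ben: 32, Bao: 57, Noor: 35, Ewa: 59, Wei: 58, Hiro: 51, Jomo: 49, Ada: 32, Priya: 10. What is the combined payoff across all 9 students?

2698.78 points

Total contributed: 32 + 57 + 35 + 59 + 58 + 51 + 49 + 32 + 10 = 383; total kept: 9 × 59 − 383 = 148.
The group account pays out 0.74 × 9 × 383 = 2550.78 in aggregate.
Group total = 148 + 2550.78 = 2698.78.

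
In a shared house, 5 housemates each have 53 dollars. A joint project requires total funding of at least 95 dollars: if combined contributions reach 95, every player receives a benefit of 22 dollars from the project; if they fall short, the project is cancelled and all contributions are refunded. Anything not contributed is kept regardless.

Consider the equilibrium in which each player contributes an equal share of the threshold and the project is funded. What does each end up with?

56 dollars

Equal share of the threshold: 95/5 = 19.
At this profile no one gains by cutting their contribution: any cut drops the total below 95, the project is cancelled, contributions are refunded, and the deviator ends with 53, which is less than 53 − 19 + 22 = 56. Contributing more than 19 just wastes the excess. So contributing exactly 19 is a best response.
Each player's payoff: 53 − 19 + 22 = 56.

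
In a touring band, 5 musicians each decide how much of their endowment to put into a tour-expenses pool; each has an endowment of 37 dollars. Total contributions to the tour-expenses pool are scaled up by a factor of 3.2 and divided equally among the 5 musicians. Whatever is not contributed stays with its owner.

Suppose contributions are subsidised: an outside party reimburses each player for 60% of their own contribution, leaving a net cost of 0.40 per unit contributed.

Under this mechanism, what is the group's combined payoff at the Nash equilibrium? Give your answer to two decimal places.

703.00 dollars

With the mechanism, a contributed unit returns (3.2/5) / 0.40 = 1.6000 per unit of net cost to the contributor — now above 1 — so contributing fully is weakly dominant for every player.
So the Nash equilibrium is full contribution by all 5; the group earns 5 × (37 × 0.60 + 3.2 × 37) = 703.00.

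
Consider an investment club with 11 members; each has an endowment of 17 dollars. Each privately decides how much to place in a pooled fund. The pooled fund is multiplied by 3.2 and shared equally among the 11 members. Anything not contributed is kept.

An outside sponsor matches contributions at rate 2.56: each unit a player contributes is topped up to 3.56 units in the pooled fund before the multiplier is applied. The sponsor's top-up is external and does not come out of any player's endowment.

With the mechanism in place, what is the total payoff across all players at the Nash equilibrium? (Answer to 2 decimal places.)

2130.30 dollars

Under the mechanism each unit contributed yields 3.2 × 3.56 / 11 = 1.0356 back to its contributor per unit of net cost, which exceeds 1, making full contribution the dominant choice for everyone.
So the Nash equilibrium is full contribution by all 11; the group earns 3.2 × 3.56 × 187 = 2130.30.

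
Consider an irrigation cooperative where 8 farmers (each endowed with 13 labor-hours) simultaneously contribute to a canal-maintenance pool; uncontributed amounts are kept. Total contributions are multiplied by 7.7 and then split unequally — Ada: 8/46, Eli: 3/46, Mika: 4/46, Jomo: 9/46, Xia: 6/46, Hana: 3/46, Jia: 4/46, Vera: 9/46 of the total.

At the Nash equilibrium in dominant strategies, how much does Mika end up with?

47.82 labor-hours

A player with share s gets back 7.7·s per unit contributed, so full contribution is dominant for anyone with s > 1/7.7 = 0.1299 and zero contribution is dominant for anyone below.
The shares above 0.1299 belong to Ada, Jomo, Xia and Vera, contributing 13 each; the remaining 4 contribute 0. Total contributed: 52.
Mika keeps 13 and receives 7.7 × 52 × 4/46 = 34.82 from the canal-maintenance pool, for a payoff of 47.82.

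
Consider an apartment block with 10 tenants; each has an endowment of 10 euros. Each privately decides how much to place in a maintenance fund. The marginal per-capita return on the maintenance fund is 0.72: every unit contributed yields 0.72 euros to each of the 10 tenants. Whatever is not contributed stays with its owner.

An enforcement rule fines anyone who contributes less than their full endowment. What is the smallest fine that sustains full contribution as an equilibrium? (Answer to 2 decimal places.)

Given the others contribute fully, the best deviation is to contribute 0 (any partial contribution still incurs the fine and gives up units whose private return 0.72 is below 1).
Deviating from 10 to 0 saves 10 euros but forfeits the deviator's share of the drop in the maintenance fund: 0.72 × 10 = 7.20.
So the deviation gain is 10 − 7.20 = 2.80, and the fine must be at least 2.80 euros to wipe it out.

2.80 euros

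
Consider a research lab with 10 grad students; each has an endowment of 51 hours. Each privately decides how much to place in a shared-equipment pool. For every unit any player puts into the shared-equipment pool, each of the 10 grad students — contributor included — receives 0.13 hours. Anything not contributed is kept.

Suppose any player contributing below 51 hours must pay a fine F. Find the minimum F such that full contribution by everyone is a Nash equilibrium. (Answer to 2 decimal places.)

44.37 hours

Given the others contribute fully, the best deviation is to contribute 0 (any partial contribution still incurs the fine and gives up units whose private return 0.13 is below 1).
Deviating from 51 to 0 saves 51 hours but forfeits the deviator's share of the drop in the shared-equipment pool: 0.13 × 51 = 6.63.
So the deviation gain is 51 − 6.63 = 44.37, and the fine must be at least 44.37 hours to wipe it out.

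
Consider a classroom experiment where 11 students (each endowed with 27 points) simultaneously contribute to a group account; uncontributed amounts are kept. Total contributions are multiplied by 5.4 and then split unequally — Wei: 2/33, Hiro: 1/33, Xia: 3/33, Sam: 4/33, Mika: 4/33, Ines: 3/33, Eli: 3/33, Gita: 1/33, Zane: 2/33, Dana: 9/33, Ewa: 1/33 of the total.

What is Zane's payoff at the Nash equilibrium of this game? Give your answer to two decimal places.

35.84 points

A player with share s gets back 5.4·s per unit contributed, so full contribution is dominant for anyone with s > 1/5.4 = 0.1852 and zero contribution is dominant for anyone below.
Only Dana (9/33) clears that bar, contributing 27; the remaining 10 contribute 0. Total contributed: 27.
Zane keeps 27 and receives 5.4 × 27 × 2/33 = 8.84 from the group account, for a payoff of 35.84.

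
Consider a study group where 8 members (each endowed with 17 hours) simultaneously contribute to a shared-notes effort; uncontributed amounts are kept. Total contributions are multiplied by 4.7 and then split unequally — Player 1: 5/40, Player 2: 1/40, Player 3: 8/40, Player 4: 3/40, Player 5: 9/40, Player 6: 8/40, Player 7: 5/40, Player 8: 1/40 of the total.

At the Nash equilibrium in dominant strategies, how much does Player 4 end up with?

Player j's private return per contributed unit is 4.7 × (j's share). Contributing is weakly dominant for j when that share is at least 1/4.7 = 0.2128, and contributing 0 is dominant otherwise.
Player 5 alone (share 9/40) is above the threshold, contributing 17; the remaining 7 contribute 0. Total contributed: 17.
Player 4 keeps 17 and receives 4.7 × 17 × 3/40 = 5.99 from the shared-notes effort, for a payoff of 22.99.

22.99 hours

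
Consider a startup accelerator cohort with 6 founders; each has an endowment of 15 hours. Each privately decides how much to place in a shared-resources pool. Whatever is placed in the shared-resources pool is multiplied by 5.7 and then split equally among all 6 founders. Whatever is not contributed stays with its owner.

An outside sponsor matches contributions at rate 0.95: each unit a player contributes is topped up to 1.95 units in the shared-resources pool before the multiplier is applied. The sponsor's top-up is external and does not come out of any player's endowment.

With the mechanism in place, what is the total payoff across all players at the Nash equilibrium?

The effective private return per unit is now 5.7 × 1.95 / 6 = 1.8525 > 1, so every player's dominant strategy flips to full contribution.
So the Nash equilibrium is full contribution by all 6; the group earns 5.7 × 1.95 × 90 = 1000.35.

1000.35 hours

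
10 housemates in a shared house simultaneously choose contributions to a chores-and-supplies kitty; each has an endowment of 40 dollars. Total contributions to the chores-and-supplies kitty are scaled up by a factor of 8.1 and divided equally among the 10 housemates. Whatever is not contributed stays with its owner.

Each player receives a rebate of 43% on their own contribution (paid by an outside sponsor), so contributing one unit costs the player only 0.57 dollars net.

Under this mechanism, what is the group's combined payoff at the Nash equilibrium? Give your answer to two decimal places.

With the mechanism, a contributed unit returns (8.1/10) / 0.57 = 1.4211 per unit of net cost to the contributor — now above 1 — so contributing fully is weakly dominant for every player.
At the Nash equilibrium everyone contributes 40. Group total payoff = 10 × (40 × 0.43 + 8.1 × 40) = 3412.00.

3412.00 dollars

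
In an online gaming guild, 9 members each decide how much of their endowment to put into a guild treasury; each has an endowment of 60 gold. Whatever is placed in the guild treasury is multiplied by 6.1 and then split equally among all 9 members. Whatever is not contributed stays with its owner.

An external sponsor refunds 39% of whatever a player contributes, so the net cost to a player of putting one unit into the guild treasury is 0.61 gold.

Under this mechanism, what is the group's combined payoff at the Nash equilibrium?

3504.60 gold

The effective private return per unit is now (6.1/9) / 0.61 = 1.1111 > 1, so every player's dominant strategy flips to full contribution.
So the Nash equilibrium is full contribution by all 9; the group earns 9 × (60 × 0.39 + 6.1 × 60) = 3504.60.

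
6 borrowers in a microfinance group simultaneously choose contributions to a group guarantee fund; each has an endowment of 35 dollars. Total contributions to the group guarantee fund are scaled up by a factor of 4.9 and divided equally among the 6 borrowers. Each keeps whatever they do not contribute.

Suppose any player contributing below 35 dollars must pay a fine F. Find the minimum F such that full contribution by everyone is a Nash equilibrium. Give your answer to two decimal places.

Given the others contribute fully, the best deviation is to contribute 0 (any partial contribution still incurs the fine and gives up units whose private return 0.8167 is below 1).
Deviating from 35 to 0 saves 35 dollars but forfeits the deviator's share of the drop in the group guarantee fund: 4.9/6 × 35 = 28.58.
So the deviation gain is 35 − 28.58 = 6.42, and the fine must be at least 6.42 dollars to wipe it out.

6.42 dollars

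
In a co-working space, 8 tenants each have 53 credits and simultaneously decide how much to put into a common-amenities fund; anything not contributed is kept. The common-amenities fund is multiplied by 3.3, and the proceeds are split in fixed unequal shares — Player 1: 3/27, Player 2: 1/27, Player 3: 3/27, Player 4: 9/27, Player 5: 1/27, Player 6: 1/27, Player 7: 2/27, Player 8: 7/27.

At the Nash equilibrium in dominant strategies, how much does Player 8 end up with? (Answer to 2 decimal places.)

98.34 credits

Each unit j contributes comes back to j as 3.3 × (j's share), so j prefers to contribute only if that share exceeds 1/3.3 = 0.3030; otherwise keeping the unit dominates.
Player 4 alone (share 9/27) is above the threshold, contributing 53; the remaining 7 contribute 0. Total contributed: 53.
Player 8 keeps 53 and receives 3.3 × 53 × 7/27 = 45.34 from the common-amenities fund, for a payoff of 98.34.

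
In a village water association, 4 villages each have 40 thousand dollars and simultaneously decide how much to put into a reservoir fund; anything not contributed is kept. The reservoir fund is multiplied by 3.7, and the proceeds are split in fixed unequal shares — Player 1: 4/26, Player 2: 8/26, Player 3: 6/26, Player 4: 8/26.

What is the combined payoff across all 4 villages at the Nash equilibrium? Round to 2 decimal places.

A player with share s gets back 3.7·s per unit contributed, so full contribution is dominant for anyone with s > 1/3.7 = 0.2703 and zero contribution is dominant for anyone below.
Player 2 and Player 4 are above the threshold, contributing 40 each; the remaining 2 contribute 0. Total contributed: 80.
The reservoir fund pays out 3.7 × 80 = 296.00 in total (split across the unequal shares, but the aggregate is all that matters for the group sum).
The 2 free-riders keep 40 each, adding 80. Group total = 80 + 296.00 = 376.00.

376.00 thousand dollars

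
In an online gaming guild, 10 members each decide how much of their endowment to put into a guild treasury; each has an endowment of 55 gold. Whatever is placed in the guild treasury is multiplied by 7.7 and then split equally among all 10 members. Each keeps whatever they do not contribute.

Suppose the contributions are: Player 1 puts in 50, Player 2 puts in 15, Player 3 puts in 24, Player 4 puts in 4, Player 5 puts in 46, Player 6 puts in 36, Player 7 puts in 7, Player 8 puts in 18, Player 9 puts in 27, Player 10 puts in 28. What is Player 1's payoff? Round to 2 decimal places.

201.35 gold

Total contributed: 50 + 15 + 24 + 4 + 46 + 36 + 7 + 18 + 27 + 28 = 255.
Each receives 7.7 × 255 / 10 = 196.35 from the guild treasury.
Player 1 keeps 55 − 50 = 5, so Player 1's payoff is 5 + 196.35 = 201.35.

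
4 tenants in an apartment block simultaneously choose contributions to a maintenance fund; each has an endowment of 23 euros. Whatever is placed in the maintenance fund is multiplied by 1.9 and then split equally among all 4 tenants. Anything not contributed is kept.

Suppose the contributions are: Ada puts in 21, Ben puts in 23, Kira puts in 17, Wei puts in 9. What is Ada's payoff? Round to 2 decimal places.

Total contributed: 21 + 23 + 17 + 9 = 70.
Each receives 1.9 × 70 / 4 = 33.25 from the maintenance fund.
Ada keeps 23 − 21 = 2, so Ada's payoff is 2 + 33.25 = 35.25.

35.25 euros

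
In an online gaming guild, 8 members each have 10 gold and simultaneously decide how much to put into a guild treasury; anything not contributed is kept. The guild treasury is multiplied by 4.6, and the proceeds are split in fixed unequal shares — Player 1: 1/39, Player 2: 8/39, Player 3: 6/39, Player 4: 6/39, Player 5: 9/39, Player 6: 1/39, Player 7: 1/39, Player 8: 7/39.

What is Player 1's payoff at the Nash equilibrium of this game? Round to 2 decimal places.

Each unit j contributes comes back to j as 4.6 × (j's share), so j prefers to contribute only if that share exceeds 1/4.6 = 0.2174; otherwise keeping the unit dominates.
Only Player 5 (9/39) clears that bar, contributing 10; the remaining 7 contribute 0. Total contributed: 10.
Player 1 keeps 10 and receives 4.6 × 10 × 1/39 = 1.18 from the guild treasury, for a payoff of 11.18.

11.18 gold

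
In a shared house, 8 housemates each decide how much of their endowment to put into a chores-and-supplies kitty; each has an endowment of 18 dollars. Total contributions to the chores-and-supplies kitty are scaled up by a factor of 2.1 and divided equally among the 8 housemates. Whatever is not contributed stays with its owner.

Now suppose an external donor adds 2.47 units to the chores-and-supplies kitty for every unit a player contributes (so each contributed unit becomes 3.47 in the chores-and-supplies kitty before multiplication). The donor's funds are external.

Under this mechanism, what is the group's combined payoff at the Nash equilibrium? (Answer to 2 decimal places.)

144.00 dollars

Even with the mechanism, each unit contributed returns only 2.1 × 3.47 / 8 = 0.9109 per unit of net cost, so contributing nothing is still dominant.
At the Nash equilibrium no one contributes; group total payoff = 8 × 18 = 144.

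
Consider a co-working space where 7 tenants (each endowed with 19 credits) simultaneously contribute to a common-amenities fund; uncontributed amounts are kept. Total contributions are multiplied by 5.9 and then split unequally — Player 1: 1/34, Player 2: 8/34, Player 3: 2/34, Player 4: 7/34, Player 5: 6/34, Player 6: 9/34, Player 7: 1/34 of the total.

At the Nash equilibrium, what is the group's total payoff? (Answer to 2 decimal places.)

505.40 credits

Each unit j contributes comes back to j as 5.9 × (j's share), so j prefers to contribute only if that share exceeds 1/5.9 = 0.1695; otherwise keeping the unit dominates.
Player 2, Player 4, Player 5 and Player 6 are above the threshold, contributing 19 each; the remaining 3 contribute 0. Total contributed: 76.
The common-amenities fund pays out 5.9 × 76 = 448.40 in total (split across the unequal shares, but the aggregate is all that matters for the group sum).
The 3 free-riders keep 19 each, adding 57. Group total = 57 + 448.40 = 505.40.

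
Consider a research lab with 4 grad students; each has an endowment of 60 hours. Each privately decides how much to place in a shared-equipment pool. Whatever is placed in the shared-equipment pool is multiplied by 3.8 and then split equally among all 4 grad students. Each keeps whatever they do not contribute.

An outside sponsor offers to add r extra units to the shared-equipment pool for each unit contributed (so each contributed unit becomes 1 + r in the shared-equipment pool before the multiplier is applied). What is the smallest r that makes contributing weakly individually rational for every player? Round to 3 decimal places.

0.053

With matching at rate r, one contributed unit becomes (1 + r) in the shared-equipment pool and returns 3.8 × (1 + r) / 4 to the contributor.
Setting this equal to 1: 1 + r = 4/3.8 = 1.0526.
So the minimum matching rate is r = 1.0526 − 1 = 0.053.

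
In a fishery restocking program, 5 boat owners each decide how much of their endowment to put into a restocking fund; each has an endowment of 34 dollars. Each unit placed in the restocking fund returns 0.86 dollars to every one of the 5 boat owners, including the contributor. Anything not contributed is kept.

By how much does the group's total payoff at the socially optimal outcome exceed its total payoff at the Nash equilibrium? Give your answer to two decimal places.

The private return per contributed unit is 0.86 < 1, so contributing 0 is dominant for every player. At the Nash equilibrium everyone keeps their 34, and the group total is 5 × 34 = 170.
Each contributed unit returns 4.300 to the group as a whole (0.86 to each of 5 players), which exceeds 1, so the social optimum is full contribution: group total = 4.300 × 170 = 731.00.
Efficiency loss = 731.00 − 170 = 561.00.

561.00 dollars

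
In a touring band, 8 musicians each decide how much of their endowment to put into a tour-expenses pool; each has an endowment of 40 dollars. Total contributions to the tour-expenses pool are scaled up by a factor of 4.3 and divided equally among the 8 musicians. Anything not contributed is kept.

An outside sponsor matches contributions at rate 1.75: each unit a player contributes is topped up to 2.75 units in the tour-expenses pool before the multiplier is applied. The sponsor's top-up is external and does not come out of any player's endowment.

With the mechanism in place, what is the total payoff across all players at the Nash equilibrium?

Under the mechanism each unit contributed yields 4.3 × 2.75 / 8 = 1.4781 back to its contributor per unit of net cost, which exceeds 1, making full contribution the dominant choice for everyone.
So the Nash equilibrium is full contribution by all 8; the group earns 4.3 × 2.75 × 320 = 3784.00.

3784.00 dollars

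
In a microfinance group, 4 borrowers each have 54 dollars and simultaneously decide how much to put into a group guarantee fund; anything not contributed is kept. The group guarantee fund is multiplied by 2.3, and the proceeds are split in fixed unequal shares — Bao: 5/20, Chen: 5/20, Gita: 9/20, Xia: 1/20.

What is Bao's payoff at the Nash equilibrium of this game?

A player with share s gets back 2.3·s per unit contributed, so full contribution is dominant for anyone with s > 1/2.3 = 0.4348 and zero contribution is dominant for anyone below.
Only Gita (9/20) clears that bar, contributing 54; the remaining 3 contribute 0. Total contributed: 54.
Bao keeps 54 and receives 2.3 × 54 × 5/20 = 31.05 from the group guarantee fund, for a payoff of 85.05.

85.05 dollars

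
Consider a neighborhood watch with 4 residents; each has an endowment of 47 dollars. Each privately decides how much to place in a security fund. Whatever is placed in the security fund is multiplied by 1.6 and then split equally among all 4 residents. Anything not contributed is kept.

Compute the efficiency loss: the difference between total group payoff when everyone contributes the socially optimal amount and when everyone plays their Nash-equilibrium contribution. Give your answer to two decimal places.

Each contributed unit returns 1.6/4 = 0.4000 to its contributor — below 1 — so contributing 0 is dominant for every player. At the Nash equilibrium everyone keeps their 47, and the group total is 4 × 47 = 188.
Each contributed unit returns 1.600 to the group as a whole (0.4000 to each of 4 players), which exceeds 1, so the social optimum is full contribution: group total = 1.600 × 188 = 300.80.
Efficiency loss = 300.80 − 188 = 112.80.

112.80 dollars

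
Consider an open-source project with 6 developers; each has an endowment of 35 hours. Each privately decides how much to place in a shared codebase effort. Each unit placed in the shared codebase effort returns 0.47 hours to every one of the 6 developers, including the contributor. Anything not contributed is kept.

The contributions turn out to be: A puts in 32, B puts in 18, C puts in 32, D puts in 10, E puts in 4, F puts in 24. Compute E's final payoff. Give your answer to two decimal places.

Total contributed: 32 + 18 + 32 + 10 + 4 + 24 = 120.
Each receives 0.47 × 120 = 56.40 from the shared codebase effort.
E keeps 35 − 4 = 31, so E's payoff is 31 + 56.40 = 87.40.

87.40 hours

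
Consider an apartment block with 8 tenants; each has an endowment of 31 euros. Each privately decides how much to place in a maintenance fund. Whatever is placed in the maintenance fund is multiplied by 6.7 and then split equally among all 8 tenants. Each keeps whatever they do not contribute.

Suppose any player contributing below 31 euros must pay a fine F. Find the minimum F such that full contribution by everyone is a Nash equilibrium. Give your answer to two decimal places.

Given the others contribute fully, the best deviation is to contribute 0 (any partial contribution still incurs the fine and gives up units whose private return 0.8375 is below 1).
Deviating from 31 to 0 saves 31 euros but forfeits the deviator's share of the drop in the maintenance fund: 6.7/8 × 31 = 25.96.
So the deviation gain is 31 − 25.96 = 5.04, and the fine must be at least 5.04 euros to wipe it out.

5.04 euros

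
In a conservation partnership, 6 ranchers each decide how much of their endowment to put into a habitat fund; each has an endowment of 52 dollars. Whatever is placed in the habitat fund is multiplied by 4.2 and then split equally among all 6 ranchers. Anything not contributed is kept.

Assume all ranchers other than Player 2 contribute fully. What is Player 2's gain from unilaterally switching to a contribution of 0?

Switching from a contribution of 52 to 0 lets Player 2 keep an extra 52 dollars, but lowers the habitat fund by 52, which costs Player 2 their own share of that drop: 4.2/6 × 52 = 36.40.
Net gain = 52 − 36.40 = 15.60. The private return per contributed unit (0.7000) is below 1, so free-riding is indeed the best response regardless of what the others do.

15.60 dollars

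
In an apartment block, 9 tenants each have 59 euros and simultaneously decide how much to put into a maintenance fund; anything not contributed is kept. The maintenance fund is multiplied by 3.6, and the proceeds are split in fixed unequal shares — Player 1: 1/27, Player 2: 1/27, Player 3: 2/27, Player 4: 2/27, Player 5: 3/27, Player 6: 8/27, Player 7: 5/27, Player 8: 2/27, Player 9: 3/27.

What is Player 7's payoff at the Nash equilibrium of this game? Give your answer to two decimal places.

Each unit j contributes comes back to j as 3.6 × (j's share), so j prefers to contribute only if that share exceeds 1/3.6 = 0.2778; otherwise keeping the unit dominates.
Player 6 alone (share 8/27) is above the threshold, contributing 59; the remaining 8 contribute 0. Total contributed: 59.
Player 7 keeps 59 and receives 3.6 × 59 × 5/27 = 39.33 from the maintenance fund, for a payoff of 98.33.

98.33 euros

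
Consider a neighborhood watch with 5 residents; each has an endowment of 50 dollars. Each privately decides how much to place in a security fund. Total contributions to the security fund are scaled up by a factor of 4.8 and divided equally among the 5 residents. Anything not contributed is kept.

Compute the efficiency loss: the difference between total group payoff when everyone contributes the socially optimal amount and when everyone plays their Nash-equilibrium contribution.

Each contributed unit returns 4.8/5 = 0.9600 to its contributor — below 1 — so contributing 0 is dominant for every player. At the Nash equilibrium everyone keeps their 50, and the group total is 5 × 50 = 250.
Each contributed unit returns 4.800 to the group as a whole (0.9600 to each of 5 players), which exceeds 1, so the social optimum is full contribution: group total = 4.800 × 250 = 1200.00.
Efficiency loss = 1200.00 − 250 = 950.00.

950.00 dollars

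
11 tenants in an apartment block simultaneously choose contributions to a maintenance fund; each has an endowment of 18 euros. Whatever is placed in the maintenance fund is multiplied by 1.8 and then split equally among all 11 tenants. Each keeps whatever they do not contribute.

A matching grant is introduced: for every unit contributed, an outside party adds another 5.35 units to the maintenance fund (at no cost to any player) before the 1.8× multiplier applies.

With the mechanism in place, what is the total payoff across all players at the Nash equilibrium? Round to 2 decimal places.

2263.14 euros

Under the mechanism each unit contributed yields 1.8 × 6.35 / 11 = 1.0391 back to its contributor per unit of net cost, which exceeds 1, making full contribution the dominant choice for everyone.
So the Nash equilibrium is full contribution by all 11; the group earns 1.8 × 6.35 × 198 = 2263.14.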